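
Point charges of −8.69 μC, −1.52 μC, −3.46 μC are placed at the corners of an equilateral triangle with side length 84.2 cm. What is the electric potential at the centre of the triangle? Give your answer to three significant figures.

-2.53×10⁵ V

Electric potential is a scalar, so the contributions from each charge add algebraically: V = Σ kqᵢ/rᵢ.
The distance from each vertex to the centroid is a/√3 = 0.486 m.
V = k[(-8.69×10⁻⁶)/(0.486) + (-1.52×10⁻⁶)/(0.486) + (-3.46×10⁻⁶)/(0.486)] = -2.53×10⁵ V.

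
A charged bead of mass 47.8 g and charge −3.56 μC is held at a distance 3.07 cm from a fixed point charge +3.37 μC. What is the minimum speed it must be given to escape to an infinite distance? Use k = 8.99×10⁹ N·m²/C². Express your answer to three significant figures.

12.1 m/s

To just escape, total mechanical energy must reach zero at infinity: ½mv²_min + U = 0, so ½mv²_min = −U = |kQq|/r.
|U| = |kQq|/r = (8.99×10⁹ N·m²/C²)(3.37×10⁻⁶)(3.56×10⁻⁶)/(0.0307) = 3.51 J.
v_min = √(2|U|/m) = √(2·3.51/0.0478) = 12.1 m/s.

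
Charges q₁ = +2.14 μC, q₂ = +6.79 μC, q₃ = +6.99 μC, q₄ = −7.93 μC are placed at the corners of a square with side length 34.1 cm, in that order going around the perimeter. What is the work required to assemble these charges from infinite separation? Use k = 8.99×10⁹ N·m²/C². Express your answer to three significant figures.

The work to assemble the configuration equals its total potential energy, U = Σ kqᵢqⱼ/rᵢⱼ over all pairs.
The four side pairs have separation 0.341 m and the two diagonal pairs 0.482 m.
Summing all 6 pair terms gives U = -0.999 J.

-0.999 J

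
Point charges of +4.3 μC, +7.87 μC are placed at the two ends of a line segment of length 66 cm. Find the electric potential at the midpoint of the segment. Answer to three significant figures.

3.32×10⁵ V

The total potential is the scalar sum of each charge's contribution, V = Σ kqᵢ/rᵢ.
Each charge is 0.330 m from the midpoint.
V = k[(4.30×10⁻⁶)/(0.330) + (7.87×10⁻⁶)/(0.330)] = 3.32×10⁵ V.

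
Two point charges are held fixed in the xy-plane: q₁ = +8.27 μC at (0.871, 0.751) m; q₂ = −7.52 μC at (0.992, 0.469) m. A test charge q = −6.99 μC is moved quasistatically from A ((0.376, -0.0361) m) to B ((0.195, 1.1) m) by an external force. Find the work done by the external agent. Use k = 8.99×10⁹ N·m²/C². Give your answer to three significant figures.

-0.253 J

For quasistatic motion the external work equals the change in potential energy: W_ext = qΔV = q(V_B − V_A).
At A: distances to the source charges are 0.930 m, 0.797 m; V_A = Σ kqᵢ/rᵢ = -4910 V.
At B: distances to the source charges are 0.761 m, 1.02 m; V_B = Σ kqᵢ/rᵢ = 3.12×10⁴ V.
ΔV = V_B − V_A = 3.61×10⁴ V.
W_ext = qΔV = (-6.99×10⁻⁶ C)(3.61×10⁴ V) = -0.253 J.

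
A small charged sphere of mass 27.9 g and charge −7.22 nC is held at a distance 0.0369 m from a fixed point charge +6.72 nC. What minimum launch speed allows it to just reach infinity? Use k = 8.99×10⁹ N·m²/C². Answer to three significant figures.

0.0291 m/s

To just escape, total mechanical energy must reach zero at infinity: ½mv²_min + U = 0, so ½mv²_min = −U = |kQq|/r.
|U| = |kQq|/r = (8.99×10⁹ N·m²/C²)(6.72×10⁻⁹)(7.22×10⁻⁹)/(0.0369) = 1.18×10⁻⁵ J.
v_min = √(2|U|/m) = √(2·1.18×10⁻⁵/0.0279) = 0.0291 m/s.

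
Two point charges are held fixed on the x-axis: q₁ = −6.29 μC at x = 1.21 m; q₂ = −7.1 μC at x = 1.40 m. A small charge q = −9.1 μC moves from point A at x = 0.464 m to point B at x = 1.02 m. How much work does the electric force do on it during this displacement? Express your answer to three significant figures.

-2.93 J

The work done by the electric force is W_field = −ΔU = −q(V_B − V_A) = q(V_A − V_B).
At A: distances to the source charges are 0.746 m, 0.936 m; V_A = Σ kqᵢ/rᵢ = -1.44×10⁵ V.
At B: distances to the source charges are 0.190 m, 0.380 m; V_B = Σ kqᵢ/rᵢ = -4.66×10⁵ V.
ΔV = V_B − V_A = -3.22×10⁵ V.
W_field = −qΔV = −(-9.10×10⁻⁶ C)(-3.22×10⁵ V) = -2.93 J.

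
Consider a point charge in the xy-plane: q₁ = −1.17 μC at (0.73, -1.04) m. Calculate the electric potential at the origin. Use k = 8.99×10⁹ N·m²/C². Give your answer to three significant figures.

-8280 V

Electric potential is a scalar, so the contributions from each charge add algebraically: V = Σ kqᵢ/rᵢ.
Distances from the field point to each charge: r₁ = 1.27 m.
V = k[(-1.17×10⁻⁶)/(1.27)] = -8280 V.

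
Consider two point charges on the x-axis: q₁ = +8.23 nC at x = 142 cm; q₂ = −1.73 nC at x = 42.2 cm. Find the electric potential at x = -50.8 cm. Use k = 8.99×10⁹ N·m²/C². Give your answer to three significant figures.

The total potential is the scalar sum of each charge's contribution, V = Σ kqᵢ/rᵢ.
Distances from the field point to each charge: r₁ = 1.93 m, r₂ = 0.930 m.
V = k[(8.23×10⁻⁹)/(1.93) + (-1.73×10⁻⁹)/(0.930)] = 21.7 V.

21.7 V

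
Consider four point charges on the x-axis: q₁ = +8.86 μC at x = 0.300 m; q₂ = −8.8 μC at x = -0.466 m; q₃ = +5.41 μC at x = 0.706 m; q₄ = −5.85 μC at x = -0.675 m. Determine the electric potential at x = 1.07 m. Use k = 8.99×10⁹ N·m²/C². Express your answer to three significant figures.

1.55×10⁵ V

Electric potential is a scalar, so the contributions from each charge add algebraically: V = Σ kqᵢ/rᵢ.
Distances from the field point to each charge: r₁ = 0.770 m, r₂ = 1.54 m, r₃ = 0.364 m, r₄ = 1.75 m.
V = k[(8.86×10⁻⁶)/(0.770) + (-8.80×10⁻⁶)/(1.54) + (5.41×10⁻⁶)/(0.364) + (-5.85×10⁻⁶)/(1.75)] = 1.55×10⁵ V.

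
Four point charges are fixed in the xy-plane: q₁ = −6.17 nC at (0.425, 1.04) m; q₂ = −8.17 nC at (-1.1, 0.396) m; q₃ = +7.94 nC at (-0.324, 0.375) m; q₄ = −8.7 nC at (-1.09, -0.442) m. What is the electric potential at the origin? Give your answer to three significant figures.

Electric potential is a scalar, so the contributions from each charge add algebraically: V = Σ kqᵢ/rᵢ.
Distances from the field point to each charge: r₁ = 1.12 m, r₂ = 1.17 m, r₃ = 0.496 m, r₄ = 1.18 m.
V = k[(-6.17×10⁻⁹)/(1.12) + (-8.17×10⁻⁹)/(1.17) + (7.94×10⁻⁹)/(0.496) + (-8.70×10⁻⁹)/(1.18)] = -34.7 V.

-34.7 V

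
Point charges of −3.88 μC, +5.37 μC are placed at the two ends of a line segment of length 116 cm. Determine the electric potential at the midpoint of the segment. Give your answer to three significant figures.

2.31×10⁴ V

Electric potential is a scalar, so the contributions from each charge add algebraically: V = Σ kqᵢ/rᵢ.
Each charge is 0.580 m from the midpoint.
V = k[(-3.88×10⁻⁶)/(0.580) + (5.37×10⁻⁶)/(0.580)] = 2.31×10⁴ V.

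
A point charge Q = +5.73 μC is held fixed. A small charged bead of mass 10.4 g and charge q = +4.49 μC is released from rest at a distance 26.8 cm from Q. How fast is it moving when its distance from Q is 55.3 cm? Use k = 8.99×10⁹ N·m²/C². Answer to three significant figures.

Only the electrostatic force acts, so mechanical energy is conserved: ½mv² = U₁ − U₂ = kQq(1/r₁ − 1/r₂).
U₁ − U₂ = (8.99×10⁹ N·m²/C²)(5.73×10⁻⁶ C)(4.49×10⁻⁶ C)(1/0.268 − 1/0.553) = 0.445 J.
v = √(2·0.445/0.0104) = 9.25 m/s.

9.25 m/s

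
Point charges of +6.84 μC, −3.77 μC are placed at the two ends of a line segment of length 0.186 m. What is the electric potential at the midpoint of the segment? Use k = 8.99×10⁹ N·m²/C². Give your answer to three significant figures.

2.97×10⁵ V

The total potential is the scalar sum of each charge's contribution, V = Σ kqᵢ/rᵢ.
Each charge is 0.0930 m from the midpoint.
V = k[(6.84×10⁻⁶)/(0.0930) + (-3.77×10⁻⁶)/(0.0930)] = 2.97×10⁵ V.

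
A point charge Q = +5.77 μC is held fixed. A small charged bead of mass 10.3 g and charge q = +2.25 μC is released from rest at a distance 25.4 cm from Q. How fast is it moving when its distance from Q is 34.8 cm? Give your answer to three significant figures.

Only the electrostatic force acts, so mechanical energy is conserved: ½mv² = U₁ − U₂ = kQq(1/r₁ − 1/r₂).
U₁ − U₂ = (8.99×10⁹ N·m²/C²)(5.77×10⁻⁶ C)(2.25×10⁻⁶ C)(1/0.254 − 1/0.348) = 0.124 J.
v = √(2·0.124/0.0103) = 4.91 m/s.

4.91 m/s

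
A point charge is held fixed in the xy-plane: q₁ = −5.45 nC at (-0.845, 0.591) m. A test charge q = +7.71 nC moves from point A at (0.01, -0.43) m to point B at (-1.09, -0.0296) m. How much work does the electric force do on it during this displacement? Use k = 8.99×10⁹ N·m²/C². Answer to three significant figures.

The work done by the electric force is W_field = −ΔU = −q(V_B − V_A) = q(V_A − V_B).
At A: distance to the source charge is 1.33 m; V_A = kq₁/r = -36.8 V.
At B: distance to the source charge is 0.667 m; V_B = kq₁/r = -73.4 V.
ΔV = V_B − V_A = -36.6 V.
W_field = −qΔV = −(7.71×10⁻⁹ C)(-36.6 V) = 2.83×10⁻⁷ J.

2.83×10⁻⁷ J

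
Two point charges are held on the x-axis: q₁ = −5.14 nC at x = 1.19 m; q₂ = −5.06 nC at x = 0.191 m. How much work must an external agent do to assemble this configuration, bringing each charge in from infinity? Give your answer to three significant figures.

The assembly work is the sum of pairwise potential energies, U = Σ_{i<j} kqᵢqⱼ/rᵢⱼ.
Pair separations: r₁₂ = 0.999 m.
U = (2.34×10⁻⁷) = 2.34×10⁻⁷ J.

2.34×10⁻⁷ J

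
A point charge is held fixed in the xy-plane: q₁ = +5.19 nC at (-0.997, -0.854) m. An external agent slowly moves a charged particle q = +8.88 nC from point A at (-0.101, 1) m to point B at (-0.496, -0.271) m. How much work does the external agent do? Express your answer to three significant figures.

3.38×10⁻⁷ J

For quasistatic motion the external work equals the change in potential energy: W_ext = qΔV = q(V_B − V_A).
At A: distance to the source charge is 2.06 m; V_A = kq₁/r = 22.7 V.
At B: distance to the source charge is 0.769 m; V_B = kq₁/r = 60.7 V.
ΔV = V_B − V_A = 38.0 V.
W_ext = qΔV = (8.88×10⁻⁹ C)(38.0 V) = 3.38×10⁻⁷ J.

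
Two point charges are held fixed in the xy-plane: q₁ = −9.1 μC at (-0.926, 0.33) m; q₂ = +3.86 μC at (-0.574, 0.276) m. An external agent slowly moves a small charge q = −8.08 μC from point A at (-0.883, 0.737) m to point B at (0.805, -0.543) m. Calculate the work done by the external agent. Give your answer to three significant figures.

-0.944 J

For quasistatic motion the external work equals the change in potential energy: W_ext = qΔV = q(V_B − V_A).
At A: distances to the source charges are 0.409 m, 0.555 m; V_A = Σ kqᵢ/rᵢ = -1.37×10⁵ V.
At B: distances to the source charges are 1.94 m, 1.60 m; V_B = Σ kqᵢ/rᵢ = -2.06×10⁴ V.
ΔV = V_B − V_A = 1.17×10⁵ V.
W_ext = qΔV = (-8.08×10⁻⁶ C)(1.17×10⁵ V) = -0.944 J.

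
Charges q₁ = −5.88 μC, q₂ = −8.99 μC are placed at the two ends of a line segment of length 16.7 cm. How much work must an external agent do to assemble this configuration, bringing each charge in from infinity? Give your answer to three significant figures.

2.85 J

The assembly work is the sum of pairwise potential energies, U = Σ_{i<j} kqᵢqⱼ/rᵢⱼ.
The separation is r = 0.167 m.
U = (2.85) = 2.85 J.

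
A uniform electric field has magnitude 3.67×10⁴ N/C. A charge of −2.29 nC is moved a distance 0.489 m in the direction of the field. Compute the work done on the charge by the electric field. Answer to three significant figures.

-4.11×10⁻⁵ J

The potential change for a displacement 0.489 m in the direction of the field is ΔV = −Ed = -1.79×10⁴ V.
W_field = −qΔV = -4.11×10⁻⁵ J.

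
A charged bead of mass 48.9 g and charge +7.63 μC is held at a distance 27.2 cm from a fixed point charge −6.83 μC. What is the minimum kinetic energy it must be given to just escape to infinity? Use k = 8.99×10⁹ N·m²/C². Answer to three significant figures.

To just escape, total mechanical energy must reach zero at infinity: ½mv²_min + U = 0, so ½mv²_min = −U = |kQq|/r.
|U| = |kQq|/r = (8.99×10⁹ N·m²/C²)(6.83×10⁻⁶)(7.63×10⁻⁶)/(0.272) = 1.72 J.

1.72 J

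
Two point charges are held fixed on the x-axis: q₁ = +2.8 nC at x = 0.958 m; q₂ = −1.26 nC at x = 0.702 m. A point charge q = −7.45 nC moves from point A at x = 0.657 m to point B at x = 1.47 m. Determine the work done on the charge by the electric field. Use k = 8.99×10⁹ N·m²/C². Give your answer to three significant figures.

1.51×10⁻⁶ J

The work done by the electric force is W_field = −ΔU = −q(V_B − V_A) = q(V_A − V_B).
At A: distances to the source charges are 0.301 m, 0.0450 m; V_A = Σ kqᵢ/rᵢ = -168 V.
At B: distances to the source charges are 0.512 m, 0.768 m; V_B = Σ kqᵢ/rᵢ = 34.4 V.
ΔV = V_B − V_A = 203 V.
W_field = −qΔV = −(-7.45×10⁻⁹ C)(203 V) = 1.51×10⁻⁶ J.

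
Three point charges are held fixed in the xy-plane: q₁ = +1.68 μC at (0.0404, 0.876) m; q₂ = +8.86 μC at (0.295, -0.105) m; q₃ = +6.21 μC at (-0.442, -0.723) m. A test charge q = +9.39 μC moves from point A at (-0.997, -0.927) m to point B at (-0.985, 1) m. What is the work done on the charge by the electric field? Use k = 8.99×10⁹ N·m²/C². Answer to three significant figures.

0.573 J

The work done by the electric force is W_field = −ΔU = −q(V_B − V_A) = q(V_A − V_B).
At A: distances to the source charges are 2.08 m, 1.53 m, 0.591 m; V_A = Σ kqᵢ/rᵢ = 1.54×10⁵ V.
At B: distances to the source charges are 1.03 m, 1.69 m, 1.81 m; V_B = Σ kqᵢ/rᵢ = 9.26×10⁴ V.
ΔV = V_B − V_A = -6.11×10⁴ V.
W_field = −qΔV = −(9.39×10⁻⁶ C)(-6.11×10⁴ V) = 0.573 J.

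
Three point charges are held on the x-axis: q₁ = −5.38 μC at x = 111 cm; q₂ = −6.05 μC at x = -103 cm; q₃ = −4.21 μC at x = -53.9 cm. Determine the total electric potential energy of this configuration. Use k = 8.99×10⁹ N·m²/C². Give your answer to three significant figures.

The work to assemble the configuration equals its total potential energy, U = Σ kqᵢqⱼ/rᵢⱼ over all pairs.
Pair separations: r₁₂ = 2.14 m, r₁₃ = 1.65 m, r₂₃ = 0.491 m.
U = (0.137) + (0.123) + (0.466) = 0.727 J.

0.727 J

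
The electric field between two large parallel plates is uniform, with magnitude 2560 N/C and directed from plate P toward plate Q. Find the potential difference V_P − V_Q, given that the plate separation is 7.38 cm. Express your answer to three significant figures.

In a uniform field, potential decreases in the direction of E: ΔV = −E·d for a displacement d parallel to E.
Going from Q to P is a displacement of 7.38 cm opposite to the field, so V_P − V_Q = +Ed = 189 V.

189 V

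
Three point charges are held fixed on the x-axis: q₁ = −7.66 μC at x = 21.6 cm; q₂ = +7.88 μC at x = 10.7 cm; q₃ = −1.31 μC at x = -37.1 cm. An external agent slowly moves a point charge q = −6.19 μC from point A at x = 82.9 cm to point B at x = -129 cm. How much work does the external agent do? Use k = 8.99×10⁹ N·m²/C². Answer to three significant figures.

For quasistatic motion the external work equals the change in potential energy: W_ext = qΔV = q(V_B − V_A).
At A: distances to the source charges are 0.613 m, 0.722 m, 1.20 m; V_A = Σ kqᵢ/rᵢ = -2.40×10⁴ V.
At B: distances to the source charges are 1.51 m, 1.40 m, 0.919 m; V_B = Σ kqᵢ/rᵢ = -7830 V.
ΔV = V_B − V_A = 1.62×10⁴ V.
W_ext = qΔV = (-6.19×10⁻⁶ C)(1.62×10⁴ V) = -0.100 J.

-0.100 J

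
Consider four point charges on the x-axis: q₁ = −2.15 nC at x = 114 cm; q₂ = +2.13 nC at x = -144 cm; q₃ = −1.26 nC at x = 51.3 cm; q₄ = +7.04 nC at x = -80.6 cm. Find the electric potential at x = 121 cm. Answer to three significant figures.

Electric potential is a scalar, so the contributions from each charge add algebraically: V = Σ kqᵢ/rᵢ.
Distances from the field point to each charge: r₁ = 0.0700 m, r₂ = 2.65 m, r₃ = 0.697 m, r₄ = 2.02 m.
V = k[(-2.15×10⁻⁹)/(0.0700) + (2.13×10⁻⁹)/(2.65) + (-1.26×10⁻⁹)/(0.697) + (7.04×10⁻⁹)/(2.02)] = -254 V.

-254 V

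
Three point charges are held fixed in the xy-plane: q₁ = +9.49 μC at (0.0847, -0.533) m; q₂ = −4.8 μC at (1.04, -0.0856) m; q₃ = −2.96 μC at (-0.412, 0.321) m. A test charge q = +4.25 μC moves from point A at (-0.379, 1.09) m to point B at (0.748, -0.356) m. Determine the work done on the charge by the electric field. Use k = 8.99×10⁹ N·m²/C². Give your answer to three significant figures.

-0.0148 J

The work done by the electric force is W_field = −ΔU = −q(V_B − V_A) = q(V_A − V_B).
At A: distances to the source charges are 1.69 m, 1.84 m, 0.770 m; V_A = Σ kqᵢ/rᵢ = -7450 V.
At B: distances to the source charges are 0.687 m, 0.398 m, 1.34 m; V_B = Σ kqᵢ/rᵢ = -3970 V.
ΔV = V_B − V_A = 3480 V.
W_field = −qΔV = −(4.25×10⁻⁶ C)(3480 V) = -0.0148 J.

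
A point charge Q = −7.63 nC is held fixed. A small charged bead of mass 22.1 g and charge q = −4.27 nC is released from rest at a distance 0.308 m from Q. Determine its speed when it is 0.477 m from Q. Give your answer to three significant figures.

5.52×10⁻³ m/s

Only the electrostatic force acts, so mechanical energy is conserved: ½mv² = U₁ − U₂ = kQq(1/r₁ − 1/r₂).
U₁ − U₂ = (8.99×10⁹ N·m²/C²)(-7.63×10⁻⁹ C)(-4.27×10⁻⁹ C)(1/0.308 − 1/0.477) = 3.37×10⁻⁷ J.
v = √(2·3.37×10⁻⁷/0.0221) = 5.52×10⁻³ m/s.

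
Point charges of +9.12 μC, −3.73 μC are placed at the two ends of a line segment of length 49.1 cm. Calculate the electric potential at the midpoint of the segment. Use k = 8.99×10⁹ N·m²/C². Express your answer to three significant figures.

1.97×10⁵ V

The total potential is the scalar sum of each charge's contribution, V = Σ kqᵢ/rᵢ.
Each charge is 0.245 m from the midpoint.
V = k[(9.12×10⁻⁶)/(0.245) + (-3.73×10⁻⁶)/(0.245)] = 1.97×10⁵ V.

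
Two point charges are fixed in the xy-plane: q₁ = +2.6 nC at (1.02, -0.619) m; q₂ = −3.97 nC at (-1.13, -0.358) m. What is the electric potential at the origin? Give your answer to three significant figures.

Electric potential is a scalar, so the contributions from each charge add algebraically: V = Σ kqᵢ/rᵢ.
Distances from the field point to each charge: r₁ = 1.19 m, r₂ = 1.19 m.
V = k[(2.60×10⁻⁹)/(1.19) + (-3.97×10⁻⁹)/(1.19)] = -10.5 V.

-10.5 V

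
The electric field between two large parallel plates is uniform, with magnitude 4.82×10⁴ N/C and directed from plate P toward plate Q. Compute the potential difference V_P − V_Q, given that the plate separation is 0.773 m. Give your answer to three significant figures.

3.73×10⁴ V

In a uniform field, potential decreases in the direction of E: ΔV = −E·d for a displacement d parallel to E.
Going from Q to P is a displacement of 0.773 m opposite to the field, so V_P − V_Q = +Ed = 3.73×10⁴ V.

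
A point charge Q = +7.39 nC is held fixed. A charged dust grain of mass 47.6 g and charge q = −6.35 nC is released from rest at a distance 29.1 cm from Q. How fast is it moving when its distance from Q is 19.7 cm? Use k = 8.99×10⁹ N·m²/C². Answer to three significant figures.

Only the electrostatic force acts, so mechanical energy is conserved: ½mv² = U₁ − U₂ = kQq(1/r₁ − 1/r₂).
U₁ − U₂ = (8.99×10⁹ N·m²/C²)(7.39×10⁻⁹ C)(-6.35×10⁻⁹ C)(1/0.291 − 1/0.197) = 6.92×10⁻⁷ J.
v = √(2·6.92×10⁻⁷/0.0476) = 5.39×10⁻³ m/s.

5.39×10⁻³ m/s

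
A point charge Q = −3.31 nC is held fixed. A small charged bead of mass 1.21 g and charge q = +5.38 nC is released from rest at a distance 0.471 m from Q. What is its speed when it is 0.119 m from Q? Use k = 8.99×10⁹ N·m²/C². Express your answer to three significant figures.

0.0408 m/s

Only the electrostatic force acts, so mechanical energy is conserved: ½mv² = U₁ − U₂ = kQq(1/r₁ − 1/r₂).
U₁ − U₂ = (8.99×10⁹ N·m²/C²)(-3.31×10⁻⁹ C)(5.38×10⁻⁹ C)(1/0.471 − 1/0.119) = 1.01×10⁻⁶ J.
v = √(2·1.01×10⁻⁶/1.21×10⁻³) = 0.0408 m/s.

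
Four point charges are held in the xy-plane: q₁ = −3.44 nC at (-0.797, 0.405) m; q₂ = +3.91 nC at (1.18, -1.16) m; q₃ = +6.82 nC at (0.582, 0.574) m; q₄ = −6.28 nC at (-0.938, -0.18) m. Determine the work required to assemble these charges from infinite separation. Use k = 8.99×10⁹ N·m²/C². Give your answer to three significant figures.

-6.78×10⁻⁸ J

The assembly work is the sum of pairwise potential energies, U = Σ_{i<j} kqᵢqⱼ/rᵢⱼ.
Pair separations: r₁₂ = 2.52 m, r₁₃ = 1.39 m, r₁₄ = 0.602 m, r₂₃ = 1.83 m, r₂₄ = 2.33 m, r₃₄ = 1.70 m.
Summing all 6 pair terms gives U = -6.78×10⁻⁸ J.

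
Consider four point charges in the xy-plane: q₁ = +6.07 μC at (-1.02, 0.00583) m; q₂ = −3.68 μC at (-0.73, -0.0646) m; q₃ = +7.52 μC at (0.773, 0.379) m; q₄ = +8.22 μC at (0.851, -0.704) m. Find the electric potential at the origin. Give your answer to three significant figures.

The total potential is the scalar sum of each charge's contribution, V = Σ kqᵢ/rᵢ.
Distances from the field point to each charge: r₁ = 1.02 m, r₂ = 0.733 m, r₃ = 0.861 m, r₄ = 1.10 m.
V = k[(6.07×10⁻⁶)/(1.02) + (-3.68×10⁻⁶)/(0.733) + (7.52×10⁻⁶)/(0.861) + (8.22×10⁻⁶)/(1.10)] = 1.54×10⁵ V.

1.54×10⁵ V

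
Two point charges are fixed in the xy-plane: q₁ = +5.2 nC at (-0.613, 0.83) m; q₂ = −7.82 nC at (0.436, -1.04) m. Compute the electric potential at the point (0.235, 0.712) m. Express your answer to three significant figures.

14.7 V

The total potential is the scalar sum of each charge's contribution, V = Σ kqᵢ/rᵢ.
Distances from the field point to each charge: r₁ = 0.856 m, r₂ = 1.76 m.
V = k[(5.20×10⁻⁹)/(0.856) + (-7.82×10⁻⁹)/(1.76)] = 14.7 V.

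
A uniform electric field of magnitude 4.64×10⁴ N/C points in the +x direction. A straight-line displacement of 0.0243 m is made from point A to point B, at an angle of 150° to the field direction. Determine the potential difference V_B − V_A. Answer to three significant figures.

976 V

Only the component of displacement along E changes the potential: ΔV = −E·d·cosθ.
ΔV = −(4.64×10⁴ V/m)(0.0243 m)cos150° = 976 V.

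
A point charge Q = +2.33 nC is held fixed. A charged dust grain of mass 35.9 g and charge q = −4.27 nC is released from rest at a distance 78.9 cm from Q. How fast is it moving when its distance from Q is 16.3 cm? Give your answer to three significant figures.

Only the electrostatic force acts, so mechanical energy is conserved: ½mv² = U₁ − U₂ = kQq(1/r₁ − 1/r₂).
U₁ − U₂ = (8.99×10⁹ N·m²/C²)(2.33×10⁻⁹ C)(-4.27×10⁻⁹ C)(1/0.789 − 1/0.163) = 4.35×10⁻⁷ J.
v = √(2·4.35×10⁻⁷/0.0359) = 4.92×10⁻³ m/s.

4.92×10⁻³ m/s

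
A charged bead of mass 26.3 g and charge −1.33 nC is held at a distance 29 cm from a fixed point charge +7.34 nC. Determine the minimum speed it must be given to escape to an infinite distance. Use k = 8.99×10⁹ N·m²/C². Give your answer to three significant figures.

4.80×10⁻³ m/s

To just escape, total mechanical energy must reach zero at infinity: ½mv²_min + U = 0, so ½mv²_min = −U = |kQq|/r.
|U| = |kQq|/r = (8.99×10⁹ N·m²/C²)(7.34×10⁻⁹)(1.33×10⁻⁹)/(0.290) = 3.03×10⁻⁷ J.
v_min = √(2|U|/m) = √(2·3.03×10⁻⁷/0.0263) = 4.80×10⁻³ m/s.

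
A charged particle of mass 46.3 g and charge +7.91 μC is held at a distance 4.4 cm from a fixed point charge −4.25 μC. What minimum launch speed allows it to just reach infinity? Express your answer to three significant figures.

17.2 m/s

To just escape, total mechanical energy must reach zero at infinity: ½mv²_min + U = 0, so ½mv²_min = −U = |kQq|/r.
|U| = |kQq|/r = (8.99×10⁹ N·m²/C²)(4.25×10⁻⁶)(7.91×10⁻⁶)/(0.0440) = 6.87 J.
v_min = √(2|U|/m) = √(2·6.87/0.0463) = 17.2 m/s.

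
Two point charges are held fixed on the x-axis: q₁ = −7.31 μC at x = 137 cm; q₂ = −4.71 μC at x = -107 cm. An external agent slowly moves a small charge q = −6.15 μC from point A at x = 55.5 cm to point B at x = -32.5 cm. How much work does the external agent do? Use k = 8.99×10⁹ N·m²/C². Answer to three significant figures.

-0.0682 J

For quasistatic motion the external work equals the change in potential energy: W_ext = qΔV = q(V_B − V_A).
At A: distances to the source charges are 0.815 m, 1.62 m; V_A = Σ kqᵢ/rᵢ = -1.07×10⁵ V.
At B: distances to the source charges are 1.70 m, 0.745 m; V_B = Σ kqᵢ/rᵢ = -9.56×10⁴ V.
ΔV = V_B − V_A = 1.11×10⁴ V.
W_ext = qΔV = (-6.15×10⁻⁶ C)(1.11×10⁴ V) = -0.0682 J.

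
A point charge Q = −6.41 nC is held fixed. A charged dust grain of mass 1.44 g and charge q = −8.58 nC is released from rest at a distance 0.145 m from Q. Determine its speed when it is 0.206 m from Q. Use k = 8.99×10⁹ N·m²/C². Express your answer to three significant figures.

Only the electrostatic force acts, so mechanical energy is conserved: ½mv² = U₁ − U₂ = kQq(1/r₁ − 1/r₂).
U₁ − U₂ = (8.99×10⁹ N·m²/C²)(-6.41×10⁻⁹ C)(-8.58×10⁻⁹ C)(1/0.145 − 1/0.206) = 1.01×10⁻⁶ J.
v = √(2·1.01×10⁻⁶/1.44×10⁻³) = 0.0374 m/s.

0.0374 m/s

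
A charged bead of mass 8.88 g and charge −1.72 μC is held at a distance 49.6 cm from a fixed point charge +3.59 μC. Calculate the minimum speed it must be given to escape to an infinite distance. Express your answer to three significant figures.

To just escape, total mechanical energy must reach zero at infinity: ½mv²_min + U = 0, so ½mv²_min = −U = |kQq|/r.
|U| = |kQq|/r = (8.99×10⁹ N·m²/C²)(3.59×10⁻⁶)(1.72×10⁻⁶)/(0.496) = 0.112 J.
v_min = √(2|U|/m) = √(2·0.112/8.88×10⁻³) = 5.02 m/s.

5.02 m/s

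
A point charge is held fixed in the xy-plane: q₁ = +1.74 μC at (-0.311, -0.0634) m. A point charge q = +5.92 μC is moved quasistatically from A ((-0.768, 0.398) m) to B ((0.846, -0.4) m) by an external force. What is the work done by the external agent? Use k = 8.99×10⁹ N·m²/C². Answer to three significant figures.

-0.0657 J

For quasistatic motion the external work equals the change in potential energy: W_ext = qΔV = q(V_B − V_A).
At A: distance to the source charge is 0.649 m; V_A = kq₁/r = 2.41×10⁴ V.
At B: distance to the source charge is 1.20 m; V_B = kq₁/r = 1.30×10⁴ V.
ΔV = V_B − V_A = -1.11×10⁴ V.
W_ext = qΔV = (5.92×10⁻⁶ C)(-1.11×10⁴ V) = -0.0657 J.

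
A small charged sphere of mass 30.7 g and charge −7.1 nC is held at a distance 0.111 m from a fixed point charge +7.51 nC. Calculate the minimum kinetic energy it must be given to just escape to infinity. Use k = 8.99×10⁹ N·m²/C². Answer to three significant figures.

To just escape, total mechanical energy must reach zero at infinity: ½mv²_min + U = 0, so ½mv²_min = −U = |kQq|/r.
|U| = |kQq|/r = (8.99×10⁹ N·m²/C²)(7.51×10⁻⁹)(7.10×10⁻⁹)/(0.111) = 4.32×10⁻⁶ J.

4.32×10⁻⁶ J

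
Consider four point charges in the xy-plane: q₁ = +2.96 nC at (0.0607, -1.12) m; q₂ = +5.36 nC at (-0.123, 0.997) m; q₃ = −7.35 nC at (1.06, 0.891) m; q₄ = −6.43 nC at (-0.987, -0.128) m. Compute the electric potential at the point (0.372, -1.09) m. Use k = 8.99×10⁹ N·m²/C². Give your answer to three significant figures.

41.3 V

Electric potential is a scalar, so the contributions from each charge add algebraically: V = Σ kqᵢ/rᵢ.
Distances from the field point to each charge: r₁ = 0.313 m, r₂ = 2.14 m, r₃ = 2.10 m, r₄ = 1.67 m.
V = k[(2.96×10⁻⁹)/(0.313) + (5.36×10⁻⁹)/(2.14) + (-7.35×10⁻⁹)/(2.10) + (-6.43×10⁻⁹)/(1.67)] = 41.3 V.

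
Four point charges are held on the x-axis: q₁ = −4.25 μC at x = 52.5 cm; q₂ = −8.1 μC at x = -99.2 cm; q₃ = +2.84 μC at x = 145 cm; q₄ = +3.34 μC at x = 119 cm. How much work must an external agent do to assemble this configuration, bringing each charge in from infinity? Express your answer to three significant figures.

The work to assemble the configuration equals its total potential energy, U = Σ kqᵢqⱼ/rᵢⱼ over all pairs.
Pair separations: r₁₂ = 1.52 m, r₁₃ = 0.925 m, r₁₄ = 0.665 m, r₂₃ = 2.44 m, r₂₄ = 2.18 m, r₃₄ = 0.260 m.
Summing all 6 pair terms gives U = 0.0266 J.

0.0266 J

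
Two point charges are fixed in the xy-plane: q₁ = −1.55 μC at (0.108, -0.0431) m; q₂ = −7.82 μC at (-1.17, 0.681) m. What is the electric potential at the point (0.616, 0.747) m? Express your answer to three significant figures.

The total potential is the scalar sum of each charge's contribution, V = Σ kqᵢ/rᵢ.
Distances from the field point to each charge: r₁ = 0.939 m, r₂ = 1.79 m.
V = k[(-1.55×10⁻⁶)/(0.939) + (-7.82×10⁻⁶)/(1.79)] = -5.42×10⁴ V.

-5.42×10⁴ V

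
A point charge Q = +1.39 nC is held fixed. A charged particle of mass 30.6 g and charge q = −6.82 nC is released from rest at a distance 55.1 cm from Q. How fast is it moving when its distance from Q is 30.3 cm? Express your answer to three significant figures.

Only the electrostatic force acts, so mechanical energy is conserved: ½mv² = U₁ − U₂ = kQq(1/r₁ − 1/r₂).
U₁ − U₂ = (8.99×10⁹ N·m²/C²)(1.39×10⁻⁹ C)(-6.82×10⁻⁹ C)(1/0.551 − 1/0.303) = 1.27×10⁻⁷ J.
v = √(2·1.27×10⁻⁷/0.0306) = 2.88×10⁻³ m/s.

2.88×10⁻³ m/s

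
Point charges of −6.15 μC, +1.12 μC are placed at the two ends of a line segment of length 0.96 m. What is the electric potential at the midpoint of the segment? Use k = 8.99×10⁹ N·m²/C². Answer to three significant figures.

Electric potential is a scalar, so the contributions from each charge add algebraically: V = Σ kqᵢ/rᵢ.
Each charge is 0.480 m from the midpoint.
V = k[(-6.15×10⁻⁶)/(0.480) + (1.12×10⁻⁶)/(0.480)] = -9.42×10⁴ V.

-9.42×10⁴ V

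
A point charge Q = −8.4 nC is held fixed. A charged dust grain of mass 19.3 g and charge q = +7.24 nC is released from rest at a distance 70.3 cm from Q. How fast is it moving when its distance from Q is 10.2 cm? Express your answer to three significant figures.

0.0218 m/s

Only the electrostatic force acts, so mechanical energy is conserved: ½mv² = U₁ − U₂ = kQq(1/r₁ − 1/r₂).
U₁ − U₂ = (8.99×10⁹ N·m²/C²)(-8.40×10⁻⁹ C)(7.24×10⁻⁹ C)(1/0.703 − 1/0.102) = 4.58×10⁻⁶ J.
v = √(2·4.58×10⁻⁶/0.0193) = 0.0218 m/s.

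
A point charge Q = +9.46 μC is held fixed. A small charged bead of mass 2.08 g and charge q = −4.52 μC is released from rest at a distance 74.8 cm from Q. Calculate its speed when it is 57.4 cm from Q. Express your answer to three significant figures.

Only the electrostatic force acts, so mechanical energy is conserved: ½mv² = U₁ − U₂ = kQq(1/r₁ − 1/r₂).
U₁ − U₂ = (8.99×10⁹ N·m²/C²)(9.46×10⁻⁶ C)(-4.52×10⁻⁶ C)(1/0.748 − 1/0.574) = 0.156 J.
v = √(2·0.156/2.08×10⁻³) = 12.2 m/s.

12.2 m/s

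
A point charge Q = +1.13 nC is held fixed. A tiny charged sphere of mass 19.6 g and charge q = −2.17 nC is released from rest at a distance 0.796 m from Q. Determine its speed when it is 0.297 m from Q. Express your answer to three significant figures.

2.18×10⁻³ m/s

Only the electrostatic force acts, so mechanical energy is conserved: ½mv² = U₁ − U₂ = kQq(1/r₁ − 1/r₂).
U₁ − U₂ = (8.99×10⁹ N·m²/C²)(1.13×10⁻⁹ C)(-2.17×10⁻⁹ C)(1/0.796 − 1/0.297) = 4.65×10⁻⁸ J.
v = √(2·4.65×10⁻⁸/0.0196) = 2.18×10⁻³ m/s.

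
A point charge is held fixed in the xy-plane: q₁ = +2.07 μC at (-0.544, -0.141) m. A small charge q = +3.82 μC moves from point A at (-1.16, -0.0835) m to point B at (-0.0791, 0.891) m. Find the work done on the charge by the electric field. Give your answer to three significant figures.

0.0521 J

The work done by the electric force is W_field = −ΔU = −q(V_B − V_A) = q(V_A − V_B).
At A: distance to the source charge is 0.619 m; V_A = kq₁/r = 3.01×10⁴ V.
At B: distance to the source charge is 1.13 m; V_B = kq₁/r = 1.64×10⁴ V.
ΔV = V_B − V_A = -1.36×10⁴ V.
W_field = −qΔV = −(3.82×10⁻⁶ C)(-1.36×10⁴ V) = 0.0521 J.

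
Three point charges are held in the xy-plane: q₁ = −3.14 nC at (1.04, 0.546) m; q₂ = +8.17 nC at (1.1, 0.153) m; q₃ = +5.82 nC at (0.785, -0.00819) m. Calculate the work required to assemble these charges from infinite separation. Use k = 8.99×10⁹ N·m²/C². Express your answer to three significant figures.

3.59×10⁻⁷ J

The assembly work is the sum of pairwise potential energies, U = Σ_{i<j} kqᵢqⱼ/rᵢⱼ.
Pair separations: r₁₂ = 0.398 m, r₁₃ = 0.610 m, r₂₃ = 0.354 m.
U = (-5.80×10⁻⁷) + (-2.69×10⁻⁷) + (1.21×10⁻⁶) = 3.59×10⁻⁷ J.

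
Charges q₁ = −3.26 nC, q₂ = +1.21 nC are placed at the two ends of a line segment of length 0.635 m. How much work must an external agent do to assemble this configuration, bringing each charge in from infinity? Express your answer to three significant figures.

The work to assemble the configuration equals its total potential energy, U = Σ kqᵢqⱼ/rᵢⱼ over all pairs.
The separation is r = 0.635 m.
U = (-5.58×10⁻⁸) = -5.58×10⁻⁸ J.

-5.58×10⁻⁸ J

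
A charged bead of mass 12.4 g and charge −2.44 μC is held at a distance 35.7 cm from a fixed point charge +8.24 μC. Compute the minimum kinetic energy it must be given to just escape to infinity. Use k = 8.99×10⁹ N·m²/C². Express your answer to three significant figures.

0.506 J

To just escape, total mechanical energy must reach zero at infinity: ½mv²_min + U = 0, so ½mv²_min = −U = |kQq|/r.
|U| = |kQq|/r = (8.99×10⁹ N·m²/C²)(8.24×10⁻⁶)(2.44×10⁻⁶)/(0.357) = 0.506 J.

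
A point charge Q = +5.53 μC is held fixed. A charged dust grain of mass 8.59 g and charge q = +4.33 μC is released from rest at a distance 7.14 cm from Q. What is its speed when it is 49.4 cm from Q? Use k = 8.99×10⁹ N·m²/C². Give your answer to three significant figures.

Only the electrostatic force acts, so mechanical energy is conserved: ½mv² = U₁ − U₂ = kQq(1/r₁ − 1/r₂).
U₁ − U₂ = (8.99×10⁹ N·m²/C²)(5.53×10⁻⁶ C)(4.33×10⁻⁶ C)(1/0.0714 − 1/0.494) = 2.58 J.
v = √(2·2.58/8.59×10⁻³) = 24.5 m/s.

24.5 m/s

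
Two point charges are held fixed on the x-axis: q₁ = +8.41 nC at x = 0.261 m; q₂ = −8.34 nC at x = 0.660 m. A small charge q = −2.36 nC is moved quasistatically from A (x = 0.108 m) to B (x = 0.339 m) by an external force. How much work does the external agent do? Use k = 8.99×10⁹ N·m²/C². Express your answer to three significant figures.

-8.91×10⁻⁷ J

For quasistatic motion the external work equals the change in potential energy: W_ext = qΔV = q(V_B − V_A).
At A: distances to the source charges are 0.153 m, 0.552 m; V_A = Σ kqᵢ/rᵢ = 358 V.
At B: distances to the source charges are 0.0780 m, 0.321 m; V_B = Σ kqᵢ/rᵢ = 736 V.
ΔV = V_B − V_A = 377 V.
W_ext = qΔV = (-2.36×10⁻⁹ C)(377 V) = -8.91×10⁻⁷ J.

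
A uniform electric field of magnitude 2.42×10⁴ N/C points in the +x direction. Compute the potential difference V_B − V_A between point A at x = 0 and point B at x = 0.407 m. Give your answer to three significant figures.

-9850 V

In a uniform field, potential decreases in the direction of E: V_B − V_A = −E·Δx.
V_B − V_A = −(2.42×10⁴ V/m)(0.407 m) = -9850 V.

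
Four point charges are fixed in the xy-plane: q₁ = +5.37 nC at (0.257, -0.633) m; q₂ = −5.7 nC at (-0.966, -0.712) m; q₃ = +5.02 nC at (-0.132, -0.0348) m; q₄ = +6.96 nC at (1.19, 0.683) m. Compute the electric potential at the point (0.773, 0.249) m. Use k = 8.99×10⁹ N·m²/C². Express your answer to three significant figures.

Electric potential is a scalar, so the contributions from each charge add algebraically: V = Σ kqᵢ/rᵢ.
Distances from the field point to each charge: r₁ = 1.02 m, r₂ = 1.99 m, r₃ = 0.948 m, r₄ = 0.602 m.
V = k[(5.37×10⁻⁹)/(1.02) + (-5.70×10⁻⁹)/(1.99) + (5.02×10⁻⁹)/(0.948) + (6.96×10⁻⁹)/(0.602)] = 173 V.

173 V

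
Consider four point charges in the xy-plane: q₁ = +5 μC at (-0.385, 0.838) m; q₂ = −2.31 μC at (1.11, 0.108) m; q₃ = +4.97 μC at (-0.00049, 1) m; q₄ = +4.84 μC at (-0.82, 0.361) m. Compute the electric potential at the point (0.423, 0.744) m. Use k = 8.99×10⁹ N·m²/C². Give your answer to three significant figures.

The total potential is the scalar sum of each charge's contribution, V = Σ kqᵢ/rᵢ.
Distances from the field point to each charge: r₁ = 0.813 m, r₂ = 0.936 m, r₃ = 0.495 m, r₄ = 1.30 m.
V = k[(5.00×10⁻⁶)/(0.813) + (-2.31×10⁻⁶)/(0.936) + (4.97×10⁻⁶)/(0.495) + (4.84×10⁻⁶)/(1.30)] = 1.57×10⁵ V.

1.57×10⁵ V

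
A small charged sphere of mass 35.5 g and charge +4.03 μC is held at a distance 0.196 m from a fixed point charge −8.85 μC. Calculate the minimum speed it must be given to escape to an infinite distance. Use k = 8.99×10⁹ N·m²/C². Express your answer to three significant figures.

9.60 m/s

To just escape, total mechanical energy must reach zero at infinity: ½mv²_min + U = 0, so ½mv²_min = −U = |kQq|/r.
|U| = |kQq|/r = (8.99×10⁹ N·m²/C²)(8.85×10⁻⁶)(4.03×10⁻⁶)/(0.196) = 1.64 J.
v_min = √(2|U|/m) = √(2·1.64/0.0355) = 9.60 m/s.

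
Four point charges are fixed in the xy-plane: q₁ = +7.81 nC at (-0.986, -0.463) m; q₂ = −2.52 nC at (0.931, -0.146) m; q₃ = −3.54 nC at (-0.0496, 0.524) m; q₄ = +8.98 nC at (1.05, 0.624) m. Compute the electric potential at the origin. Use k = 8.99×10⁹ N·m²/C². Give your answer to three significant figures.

Electric potential is a scalar, so the contributions from each charge add algebraically: V = Σ kqᵢ/rᵢ.
Distances from the field point to each charge: r₁ = 1.09 m, r₂ = 0.942 m, r₃ = 0.526 m, r₄ = 1.22 m.
V = k[(7.81×10⁻⁹)/(1.09) + (-2.52×10⁻⁹)/(0.942) + (-3.54×10⁻⁹)/(0.526) + (8.98×10⁻⁹)/(1.22)] = 46.0 V.

46.0 V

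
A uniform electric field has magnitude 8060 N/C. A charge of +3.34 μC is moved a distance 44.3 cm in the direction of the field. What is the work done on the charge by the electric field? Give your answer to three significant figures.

The potential change for a displacement 44.3 cm in the direction of the field is ΔV = −Ed = -3570 V.
W_field = −qΔV = 0.0119 J.

0.0119 J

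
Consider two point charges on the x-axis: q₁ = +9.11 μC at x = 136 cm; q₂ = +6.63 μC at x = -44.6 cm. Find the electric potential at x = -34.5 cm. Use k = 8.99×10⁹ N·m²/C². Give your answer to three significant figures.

Electric potential is a scalar, so the contributions from each charge add algebraically: V = Σ kqᵢ/rᵢ.
Distances from the field point to each charge: r₁ = 1.71 m, r₂ = 0.101 m.
V = k[(9.11×10⁻⁶)/(1.71) + (6.63×10⁻⁶)/(0.101)] = 6.38×10⁵ V.

6.38×10⁵ V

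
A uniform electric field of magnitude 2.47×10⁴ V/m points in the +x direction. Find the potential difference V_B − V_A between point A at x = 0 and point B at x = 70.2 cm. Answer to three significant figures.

In a uniform field, potential decreases in the direction of E: V_B − V_A = −E·Δx.
V_B − V_A = −(2.47×10⁴ V/m)(0.702 m) = -1.73×10⁴ V.

-1.73×10⁴ V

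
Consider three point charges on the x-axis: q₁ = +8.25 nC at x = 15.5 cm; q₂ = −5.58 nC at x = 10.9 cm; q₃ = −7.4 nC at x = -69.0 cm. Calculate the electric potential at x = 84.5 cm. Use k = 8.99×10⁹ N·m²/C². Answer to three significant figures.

-4.01 V

The total potential is the scalar sum of each charge's contribution, V = Σ kqᵢ/rᵢ.
Distances from the field point to each charge: r₁ = 0.690 m, r₂ = 0.736 m, r₃ = 1.53 m.
V = k[(8.25×10⁻⁹)/(0.690) + (-5.58×10⁻⁹)/(0.736) + (-7.40×10⁻⁹)/(1.53)] = -4.01 V.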